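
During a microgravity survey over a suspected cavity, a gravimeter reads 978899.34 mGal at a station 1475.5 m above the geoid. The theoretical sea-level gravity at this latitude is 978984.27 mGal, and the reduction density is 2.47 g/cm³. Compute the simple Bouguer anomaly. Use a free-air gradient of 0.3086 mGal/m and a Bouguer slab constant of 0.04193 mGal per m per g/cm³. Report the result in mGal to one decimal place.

Free-air correction = 0.3086 × 1475.5 = 455.34 mGal
Free-air anomaly = 978899.34 − 978984.27 + (455.34) = 370.41 mGal
Bouguer slab correction = 0.04193 × 2.47 × 1475.5 = 152.81 mGal
Simple Bouguer anomaly = 370.41 − (152.81) = 217.60 mGal

217.6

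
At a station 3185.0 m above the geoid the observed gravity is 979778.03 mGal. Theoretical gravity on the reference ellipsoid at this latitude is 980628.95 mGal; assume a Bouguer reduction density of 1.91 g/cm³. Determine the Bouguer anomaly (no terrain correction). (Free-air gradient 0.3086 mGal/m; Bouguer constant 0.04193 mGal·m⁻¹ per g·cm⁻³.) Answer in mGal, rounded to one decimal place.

-123.1

Free-air correction = 0.3086 × 3185.0 = 982.89 mGal
Free-air anomaly = 979778.03 − 980628.95 + (982.89) = 131.97 mGal
Bouguer slab correction = 0.04193 × 1.91 × 3185.0 = 255.07 mGal
Simple Bouguer anomaly = 131.97 − (255.07) = -123.10 mGal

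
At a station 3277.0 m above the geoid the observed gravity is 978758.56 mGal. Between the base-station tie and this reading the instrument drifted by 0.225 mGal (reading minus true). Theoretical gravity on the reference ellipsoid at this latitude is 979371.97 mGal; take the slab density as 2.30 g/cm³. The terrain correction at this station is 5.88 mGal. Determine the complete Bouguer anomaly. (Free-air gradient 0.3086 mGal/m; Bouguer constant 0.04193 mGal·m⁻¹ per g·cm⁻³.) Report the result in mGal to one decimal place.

87.5

Drift-corrected reading = 978758.56 − (0.225) = 978758.335 mGal
Free-air correction = 0.3086 × 3277.0 = 1011.28 mGal
Free-air anomaly = 978758.335 − 979371.97 + (1011.28) = 397.645 mGal
Bouguer slab correction = 0.04193 × 2.30 × 3277.0 = 316.03 mGal
Simple Bouguer anomaly = 397.645 − (316.03) = 81.615 mGal
Complete Bouguer anomaly = 81.615 + 5.88 = 87.495 mGal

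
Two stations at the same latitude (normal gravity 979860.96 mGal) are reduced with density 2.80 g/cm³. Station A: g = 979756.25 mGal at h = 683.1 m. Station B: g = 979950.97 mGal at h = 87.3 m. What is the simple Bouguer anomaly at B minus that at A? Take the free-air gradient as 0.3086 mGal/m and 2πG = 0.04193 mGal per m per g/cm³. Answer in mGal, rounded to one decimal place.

80.8

Δg_SB(A) = 979756.25 − 979860.96 + 0.3086×683.1 − 0.04193×2.80×683.1 = 25.90 mGal
Δg_SB(B) = 979950.97 − 979860.96 + 0.3086×87.3 − 0.04193×2.80×87.3 = 106.70 mGal
Difference = 106.70 − (25.90) = 80.80 mGal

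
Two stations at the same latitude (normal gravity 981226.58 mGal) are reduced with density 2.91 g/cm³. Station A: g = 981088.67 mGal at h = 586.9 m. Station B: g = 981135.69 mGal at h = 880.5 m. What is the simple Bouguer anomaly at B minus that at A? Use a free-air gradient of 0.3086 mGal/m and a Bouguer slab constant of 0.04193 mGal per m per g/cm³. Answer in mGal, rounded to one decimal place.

Δg_SB(A) = 981088.67 − 981226.58 + 0.3086×586.9 − 0.04193×2.91×586.9 = -28.40 mGal
Δg_SB(B) = 981135.69 − 981226.58 + 0.3086×880.5 − 0.04193×2.91×880.5 = 73.40 mGal
Difference = 73.40 − (-28.40) = 101.80 mGal

101.8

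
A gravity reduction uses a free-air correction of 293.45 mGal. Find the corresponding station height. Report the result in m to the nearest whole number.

951

h = 293.45 / 0.3086 = 950.91 m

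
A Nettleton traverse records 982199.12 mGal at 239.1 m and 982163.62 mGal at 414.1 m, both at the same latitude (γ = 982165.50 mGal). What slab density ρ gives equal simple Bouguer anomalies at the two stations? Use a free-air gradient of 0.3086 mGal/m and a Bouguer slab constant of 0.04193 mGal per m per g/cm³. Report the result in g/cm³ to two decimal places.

2.52

Δg_obs = 982163.62 − 982199.12 = -35.50 mGal over Δh = 414.1 − 239.1 = 175.0 m
Equal Bouguer anomalies ⇒ Δg_obs + (0.3086 − 0.04193ρ)·Δh = 0
0.3086 − 0.04193ρ = −Δg_obs/Δh = 0.20286
ρ = (0.3086 − 0.20286) / 0.04193 = 2.52 g/cm³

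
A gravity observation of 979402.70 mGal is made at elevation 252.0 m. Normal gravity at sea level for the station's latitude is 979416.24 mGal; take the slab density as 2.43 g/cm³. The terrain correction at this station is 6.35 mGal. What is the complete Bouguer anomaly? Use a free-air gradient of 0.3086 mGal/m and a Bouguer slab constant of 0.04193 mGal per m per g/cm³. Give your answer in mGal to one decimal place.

44.9

Free-air correction = 0.3086 × 252.0 = 77.77 mGal
Free-air anomaly = 979402.70 − 979416.24 + (77.77) = 64.23 mGal
Bouguer slab correction = 0.04193 × 2.43 × 252.0 = 25.68 mGal
Simple Bouguer anomaly = 64.23 − (25.68) = 38.55 mGal
Complete Bouguer anomaly = 38.55 + 6.35 = 44.90 mGal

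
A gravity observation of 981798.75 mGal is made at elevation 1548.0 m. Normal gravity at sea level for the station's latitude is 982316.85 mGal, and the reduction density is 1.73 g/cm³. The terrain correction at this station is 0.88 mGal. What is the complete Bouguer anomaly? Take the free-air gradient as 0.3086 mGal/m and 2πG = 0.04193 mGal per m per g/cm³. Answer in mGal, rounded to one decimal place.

Free-air correction = 0.3086 × 1548.0 = 477.71 mGal
Free-air anomaly = 981798.75 − 982316.85 + (477.71) = -40.39 mGal
Bouguer slab correction = 0.04193 × 1.73 × 1548.0 = 112.29 mGal
Simple Bouguer anomaly = -40.39 − (112.29) = -152.68 mGal
Complete Bouguer anomaly = -152.68 + 0.88 = -151.80 mGal

-151.8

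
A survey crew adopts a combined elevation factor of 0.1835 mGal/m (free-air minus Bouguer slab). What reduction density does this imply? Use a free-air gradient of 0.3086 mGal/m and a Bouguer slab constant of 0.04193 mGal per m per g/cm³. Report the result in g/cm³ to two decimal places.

0.1835 = 0.3086 − 0.04193 × ρ
ρ = (0.3086 − 0.1835) / 0.04193 = 2.98 g/cm³

2.98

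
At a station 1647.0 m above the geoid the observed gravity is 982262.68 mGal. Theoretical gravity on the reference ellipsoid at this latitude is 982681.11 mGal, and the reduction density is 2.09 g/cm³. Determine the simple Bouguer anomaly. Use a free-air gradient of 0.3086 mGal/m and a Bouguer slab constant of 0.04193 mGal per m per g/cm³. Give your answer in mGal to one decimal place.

-54.5

Free-air correction = 0.3086 × 1647.0 = 508.26 mGal
Free-air anomaly = 982262.68 − 982681.11 + (508.26) = 89.83 mGal
Bouguer slab correction = 0.04193 × 2.09 × 1647.0 = 144.33 mGal
Simple Bouguer anomaly = 89.83 − (144.33) = -54.50 mGal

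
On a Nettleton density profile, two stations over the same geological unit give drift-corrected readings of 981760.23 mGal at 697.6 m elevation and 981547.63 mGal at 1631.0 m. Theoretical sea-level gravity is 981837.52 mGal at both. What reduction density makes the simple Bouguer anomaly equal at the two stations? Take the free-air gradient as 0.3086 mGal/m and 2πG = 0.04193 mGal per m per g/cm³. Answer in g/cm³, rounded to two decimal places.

Δg_obs = 981547.63 − 981760.23 = -212.60 mGal over Δh = 1631.0 − 697.6 = 933.4 m
Equal Bouguer anomalies ⇒ Δg_obs + (0.3086 − 0.04193ρ)·Δh = 0
0.3086 − 0.04193ρ = −Δg_obs/Δh = 0.22777
ρ = (0.3086 − 0.22777) / 0.04193 = 1.93 g/cm³

1.93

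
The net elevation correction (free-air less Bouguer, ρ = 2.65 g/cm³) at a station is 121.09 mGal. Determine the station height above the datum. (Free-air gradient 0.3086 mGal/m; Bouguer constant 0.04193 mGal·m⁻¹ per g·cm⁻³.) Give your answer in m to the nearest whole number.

Combined gradient = 0.3086 − 0.04193 × 2.65 = 0.1974855 mGal/m
h = 121.09 / 0.1974855 = 613.16 m

613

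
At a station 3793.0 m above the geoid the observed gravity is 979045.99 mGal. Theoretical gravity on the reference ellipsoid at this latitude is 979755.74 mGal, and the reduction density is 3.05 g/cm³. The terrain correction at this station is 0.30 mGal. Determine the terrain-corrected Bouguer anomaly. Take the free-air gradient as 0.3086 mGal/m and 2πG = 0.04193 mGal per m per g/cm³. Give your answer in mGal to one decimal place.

Free-air correction = 0.3086 × 3793.0 = 1170.52 mGal
Free-air anomaly = 979045.99 − 979755.74 + (1170.52) = 460.77 mGal
Bouguer slab correction = 0.04193 × 3.05 × 3793.0 = 485.07 mGal
Simple Bouguer anomaly = 460.77 − (485.07) = -24.30 mGal
Complete Bouguer anomaly = -24.30 + 0.30 = -24.00 mGal

-24.0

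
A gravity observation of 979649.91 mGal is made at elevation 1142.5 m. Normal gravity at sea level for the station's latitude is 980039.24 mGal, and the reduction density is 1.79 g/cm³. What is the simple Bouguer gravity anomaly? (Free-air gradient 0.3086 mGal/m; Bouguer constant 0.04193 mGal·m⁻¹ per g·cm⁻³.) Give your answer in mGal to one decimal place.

Free-air correction = 0.3086 × 1142.5 = 352.58 mGal
Free-air anomaly = 979649.91 − 980039.24 + (352.58) = -36.75 mGal
Bouguer slab correction = 0.04193 × 1.79 × 1142.5 = 85.75 mGal
Simple Bouguer anomaly = -36.75 − (85.75) = -122.50 mGal

-122.5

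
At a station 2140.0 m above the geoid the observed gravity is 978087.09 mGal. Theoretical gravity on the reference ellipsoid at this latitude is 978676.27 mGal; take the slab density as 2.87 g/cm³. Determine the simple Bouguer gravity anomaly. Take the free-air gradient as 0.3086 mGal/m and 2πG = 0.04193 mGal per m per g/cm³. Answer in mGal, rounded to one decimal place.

-186.3

Free-air correction = 0.3086 × 2140.0 = 660.40 mGal
Free-air anomaly = 978087.09 − 978676.27 + (660.40) = 71.22 mGal
Bouguer slab correction = 0.04193 × 2.87 × 2140.0 = 257.53 mGal
Simple Bouguer anomaly = 71.22 − (257.53) = -186.31 mGal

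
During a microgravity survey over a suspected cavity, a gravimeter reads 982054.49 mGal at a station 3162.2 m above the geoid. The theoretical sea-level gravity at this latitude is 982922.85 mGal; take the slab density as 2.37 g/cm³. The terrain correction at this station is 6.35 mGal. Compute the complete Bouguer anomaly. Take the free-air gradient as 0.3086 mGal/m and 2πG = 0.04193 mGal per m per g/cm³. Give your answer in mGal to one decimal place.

Free-air correction = 0.3086 × 3162.2 = 975.85 mGal
Free-air anomaly = 982054.49 − 982922.85 + (975.85) = 107.49 mGal
Bouguer slab correction = 0.04193 × 2.37 × 3162.2 = 314.24 mGal
Simple Bouguer anomaly = 107.49 − (314.24) = -206.75 mGal
Complete Bouguer anomaly = -206.75 + 6.35 = -200.40 mGal

-200.4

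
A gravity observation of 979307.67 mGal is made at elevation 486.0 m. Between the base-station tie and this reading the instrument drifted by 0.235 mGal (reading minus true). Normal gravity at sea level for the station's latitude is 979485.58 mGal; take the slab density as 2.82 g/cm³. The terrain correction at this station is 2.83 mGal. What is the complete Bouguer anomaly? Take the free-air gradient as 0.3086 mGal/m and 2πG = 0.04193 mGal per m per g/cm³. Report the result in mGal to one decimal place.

Drift-corrected reading = 979307.67 − (0.235) = 979307.435 mGal
Free-air correction = 0.3086 × 486.0 = 149.98 mGal
Free-air anomaly = 979307.435 − 979485.58 + (149.98) = -28.165 mGal
Bouguer slab correction = 0.04193 × 2.82 × 486.0 = 57.47 mGal
Simple Bouguer anomaly = -28.165 − (57.47) = -85.635 mGal
Complete Bouguer anomaly = -85.635 + 2.83 = -82.805 mGal

-82.8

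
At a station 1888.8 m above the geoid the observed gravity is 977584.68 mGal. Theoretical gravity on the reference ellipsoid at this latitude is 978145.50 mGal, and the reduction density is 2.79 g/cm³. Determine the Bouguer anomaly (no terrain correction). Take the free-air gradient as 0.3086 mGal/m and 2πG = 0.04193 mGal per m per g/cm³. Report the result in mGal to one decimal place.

-198.9

Free-air correction = 0.3086 × 1888.8 = 582.88 mGal
Free-air anomaly = 977584.68 − 978145.50 + (582.88) = 22.06 mGal
Bouguer slab correction = 0.04193 × 2.79 × 1888.8 = 220.96 mGal
Simple Bouguer anomaly = 22.06 − (220.96) = -198.90 mGal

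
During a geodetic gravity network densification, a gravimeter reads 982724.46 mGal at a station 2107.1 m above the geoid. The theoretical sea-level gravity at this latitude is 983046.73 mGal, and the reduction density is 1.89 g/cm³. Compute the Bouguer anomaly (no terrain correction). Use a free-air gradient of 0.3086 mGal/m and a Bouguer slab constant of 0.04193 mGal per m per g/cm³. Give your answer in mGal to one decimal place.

Free-air correction = 0.3086 × 2107.1 = 650.25 mGal
Free-air anomaly = 982724.46 − 983046.73 + (650.25) = 327.98 mGal
Bouguer slab correction = 0.04193 × 1.89 × 2107.1 = 166.98 mGal
Simple Bouguer anomaly = 327.98 − (166.98) = 161.00 mGal

161.0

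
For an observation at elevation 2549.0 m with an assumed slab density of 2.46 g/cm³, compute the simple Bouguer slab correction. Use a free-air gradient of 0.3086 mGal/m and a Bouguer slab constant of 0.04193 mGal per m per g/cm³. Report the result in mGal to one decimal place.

Bouguer slab correction = 0.04193 × 2.46 × 2549.0 = 262.9 mGal

262.9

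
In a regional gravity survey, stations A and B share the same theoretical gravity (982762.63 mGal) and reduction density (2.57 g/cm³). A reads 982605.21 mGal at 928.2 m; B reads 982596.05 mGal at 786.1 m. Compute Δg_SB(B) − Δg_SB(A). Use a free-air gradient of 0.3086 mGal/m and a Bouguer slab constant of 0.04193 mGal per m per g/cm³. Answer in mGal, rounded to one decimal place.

Δg_SB(A) = 982605.21 − 982762.63 + 0.3086×928.2 − 0.04193×2.57×928.2 = 29.00 mGal
Δg_SB(B) = 982596.05 − 982762.63 + 0.3086×786.1 − 0.04193×2.57×786.1 = -8.70 mGal
Difference = -8.70 − (29.00) = -37.70 mGal

-37.7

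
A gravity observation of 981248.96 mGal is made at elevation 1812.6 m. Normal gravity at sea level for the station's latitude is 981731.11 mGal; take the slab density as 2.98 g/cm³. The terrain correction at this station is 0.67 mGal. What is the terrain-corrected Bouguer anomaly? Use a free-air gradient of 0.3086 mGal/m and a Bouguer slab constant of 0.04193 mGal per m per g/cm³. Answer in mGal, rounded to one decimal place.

Free-air correction = 0.3086 × 1812.6 = 559.37 mGal
Free-air anomaly = 981248.96 − 981731.11 + (559.37) = 77.22 mGal
Bouguer slab correction = 0.04193 × 2.98 × 1812.6 = 226.49 mGal
Simple Bouguer anomaly = 77.22 − (226.49) = -149.27 mGal
Complete Bouguer anomaly = -149.27 + 0.67 = -148.60 mGal

-148.6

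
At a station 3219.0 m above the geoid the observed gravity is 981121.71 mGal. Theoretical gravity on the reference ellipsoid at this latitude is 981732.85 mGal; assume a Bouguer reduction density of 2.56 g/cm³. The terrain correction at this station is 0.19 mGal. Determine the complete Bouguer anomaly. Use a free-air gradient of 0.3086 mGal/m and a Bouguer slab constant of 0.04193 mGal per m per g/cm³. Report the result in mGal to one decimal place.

Free-air correction = 0.3086 × 3219.0 = 993.38 mGal
Free-air anomaly = 981121.71 − 981732.85 + (993.38) = 382.24 mGal
Bouguer slab correction = 0.04193 × 2.56 × 3219.0 = 345.53 mGal
Simple Bouguer anomaly = 382.24 − (345.53) = 36.71 mGal
Complete Bouguer anomaly = 36.71 + 0.19 = 36.90 mGal

36.9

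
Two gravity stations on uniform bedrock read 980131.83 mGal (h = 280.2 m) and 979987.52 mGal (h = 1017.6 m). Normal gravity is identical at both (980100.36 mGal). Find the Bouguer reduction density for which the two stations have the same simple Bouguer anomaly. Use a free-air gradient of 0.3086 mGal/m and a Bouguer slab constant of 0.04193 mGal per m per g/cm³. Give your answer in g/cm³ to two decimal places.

2.69

Δg_obs = 979987.52 − 980131.83 = -144.31 mGal over Δh = 1017.6 − 280.2 = 737.4 m
Equal Bouguer anomalies ⇒ Δg_obs + (0.3086 − 0.04193ρ)·Δh = 0
0.3086 − 0.04193ρ = −Δg_obs/Δh = 0.19570
ρ = (0.3086 − 0.19570) / 0.04193 = 2.69 g/cm³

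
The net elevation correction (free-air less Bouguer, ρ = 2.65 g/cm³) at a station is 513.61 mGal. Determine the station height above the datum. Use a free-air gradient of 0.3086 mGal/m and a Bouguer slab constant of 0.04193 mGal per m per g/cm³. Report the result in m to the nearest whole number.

Combined gradient = 0.3086 − 0.04193 × 2.65 = 0.1974855 mGal/m
h = 513.61 / 0.1974855 = 2600.75 m

2601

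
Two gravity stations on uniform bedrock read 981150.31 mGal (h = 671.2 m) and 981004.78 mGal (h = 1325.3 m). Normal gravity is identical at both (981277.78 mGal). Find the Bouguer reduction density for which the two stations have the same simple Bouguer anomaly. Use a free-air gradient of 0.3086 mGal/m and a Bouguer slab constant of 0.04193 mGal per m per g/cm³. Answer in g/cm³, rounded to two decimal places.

2.05

Δg_obs = 981004.78 − 981150.31 = -145.53 mGal over Δh = 1325.3 − 671.2 = 654.1 m
Equal Bouguer anomalies ⇒ Δg_obs + (0.3086 − 0.04193ρ)·Δh = 0
0.3086 − 0.04193ρ = −Δg_obs/Δh = 0.22249
ρ = (0.3086 − 0.22249) / 0.04193 = 2.05 g/cm³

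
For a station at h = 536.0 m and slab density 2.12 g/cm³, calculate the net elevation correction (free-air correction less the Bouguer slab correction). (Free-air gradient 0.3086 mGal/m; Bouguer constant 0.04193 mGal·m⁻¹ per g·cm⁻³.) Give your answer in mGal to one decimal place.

Combined gradient = 0.3086 − 0.04193 × 2.12 = 0.2197084 mGal/m
Combined elevation correction = 0.2197084 × 536.0 = 117.8 mGal

117.8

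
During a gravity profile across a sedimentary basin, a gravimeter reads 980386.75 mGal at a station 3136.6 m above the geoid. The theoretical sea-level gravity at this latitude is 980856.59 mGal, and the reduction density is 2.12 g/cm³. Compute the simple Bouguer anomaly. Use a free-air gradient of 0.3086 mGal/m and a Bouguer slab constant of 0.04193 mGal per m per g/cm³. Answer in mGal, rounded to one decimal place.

Free-air correction = 0.3086 × 3136.6 = 967.95 mGal
Free-air anomaly = 980386.75 − 980856.59 + (967.95) = 498.11 mGal
Bouguer slab correction = 0.04193 × 2.12 × 3136.6 = 278.82 mGal
Simple Bouguer anomaly = 498.11 − (278.82) = 219.29 mGal

219.3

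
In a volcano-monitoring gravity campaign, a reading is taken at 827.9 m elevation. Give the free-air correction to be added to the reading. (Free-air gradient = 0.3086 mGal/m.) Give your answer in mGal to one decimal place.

Free-air correction = 0.3086 × 827.9 = 255.5 mGal

255.5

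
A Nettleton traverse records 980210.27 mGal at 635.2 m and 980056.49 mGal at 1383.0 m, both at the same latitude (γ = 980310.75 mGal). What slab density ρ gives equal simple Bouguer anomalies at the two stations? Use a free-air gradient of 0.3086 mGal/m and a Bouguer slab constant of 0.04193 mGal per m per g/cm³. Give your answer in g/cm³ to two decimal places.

2.46

Δg_obs = 980056.49 − 980210.27 = -153.78 mGal over Δh = 1383.0 − 635.2 = 747.8 m
Equal Bouguer anomalies ⇒ Δg_obs + (0.3086 − 0.04193ρ)·Δh = 0
0.3086 − 0.04193ρ = −Δg_obs/Δh = 0.20564
ρ = (0.3086 − 0.20564) / 0.04193 = 2.46 g/cm³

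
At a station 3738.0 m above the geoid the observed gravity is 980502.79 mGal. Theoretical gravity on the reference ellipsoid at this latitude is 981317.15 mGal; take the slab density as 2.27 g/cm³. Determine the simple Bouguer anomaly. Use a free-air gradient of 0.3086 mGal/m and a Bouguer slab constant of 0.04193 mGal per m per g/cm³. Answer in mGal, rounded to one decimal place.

-16.6

Free-air correction = 0.3086 × 3738.0 = 1153.55 mGal
Free-air anomaly = 980502.79 − 981317.15 + (1153.55) = 339.19 mGal
Bouguer slab correction = 0.04193 × 2.27 × 3738.0 = 355.79 mGal
Simple Bouguer anomaly = 339.19 − (355.79) = -16.60 mGal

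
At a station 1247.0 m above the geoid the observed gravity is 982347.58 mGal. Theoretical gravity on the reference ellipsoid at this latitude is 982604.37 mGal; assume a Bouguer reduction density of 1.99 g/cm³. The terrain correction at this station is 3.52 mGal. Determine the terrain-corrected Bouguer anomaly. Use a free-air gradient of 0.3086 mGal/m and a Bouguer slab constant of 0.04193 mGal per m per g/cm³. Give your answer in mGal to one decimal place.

Free-air correction = 0.3086 × 1247.0 = 384.82 mGal
Free-air anomaly = 982347.58 − 982604.37 + (384.82) = 128.03 mGal
Bouguer slab correction = 0.04193 × 1.99 × 1247.0 = 104.05 mGal
Simple Bouguer anomaly = 128.03 − (104.05) = 23.98 mGal
Complete Bouguer anomaly = 23.98 + 3.52 = 27.50 mGal

27.5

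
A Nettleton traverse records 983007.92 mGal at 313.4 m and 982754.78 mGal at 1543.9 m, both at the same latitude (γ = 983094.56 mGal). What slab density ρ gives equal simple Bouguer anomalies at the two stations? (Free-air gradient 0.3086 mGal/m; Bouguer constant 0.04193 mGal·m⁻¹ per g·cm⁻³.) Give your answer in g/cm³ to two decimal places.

2.45

Δg_obs = 982754.78 − 983007.92 = -253.14 mGal over Δh = 1543.9 − 313.4 = 1230.5 m
Equal Bouguer anomalies ⇒ Δg_obs + (0.3086 − 0.04193ρ)·Δh = 0
0.3086 − 0.04193ρ = −Δg_obs/Δh = 0.20572
ρ = (0.3086 − 0.20572) / 0.04193 = 2.45 g/cm³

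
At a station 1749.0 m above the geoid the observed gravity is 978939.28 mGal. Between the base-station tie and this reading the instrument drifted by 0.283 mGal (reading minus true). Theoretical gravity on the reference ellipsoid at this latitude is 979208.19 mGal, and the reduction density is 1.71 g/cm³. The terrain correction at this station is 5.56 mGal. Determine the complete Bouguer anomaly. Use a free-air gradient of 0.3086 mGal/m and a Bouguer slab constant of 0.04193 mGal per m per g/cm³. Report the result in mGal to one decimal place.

150.7

Drift-corrected reading = 978939.28 − (0.283) = 978938.997 mGal
Free-air correction = 0.3086 × 1749.0 = 539.74 mGal
Free-air anomaly = 978938.997 − 979208.19 + (539.74) = 270.547 mGal
Bouguer slab correction = 0.04193 × 1.71 × 1749.0 = 125.40 mGal
Simple Bouguer anomaly = 270.547 − (125.40) = 145.147 mGal
Complete Bouguer anomaly = 145.147 + 5.56 = 150.707 mGal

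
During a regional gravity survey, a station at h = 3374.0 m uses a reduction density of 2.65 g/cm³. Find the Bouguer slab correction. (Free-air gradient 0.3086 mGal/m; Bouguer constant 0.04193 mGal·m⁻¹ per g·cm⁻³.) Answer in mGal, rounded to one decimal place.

Bouguer slab correction = 0.04193 × 2.65 × 3374.0 = 374.9 mGal

374.9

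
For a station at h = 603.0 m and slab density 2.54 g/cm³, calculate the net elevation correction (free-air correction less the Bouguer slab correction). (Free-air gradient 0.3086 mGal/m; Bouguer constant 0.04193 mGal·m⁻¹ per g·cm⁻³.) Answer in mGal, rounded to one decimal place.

121.9

Combined gradient = 0.3086 − 0.04193 × 2.54 = 0.2020978 mGal/m
Combined elevation correction = 0.2020978 × 603.0 = 121.9 mGal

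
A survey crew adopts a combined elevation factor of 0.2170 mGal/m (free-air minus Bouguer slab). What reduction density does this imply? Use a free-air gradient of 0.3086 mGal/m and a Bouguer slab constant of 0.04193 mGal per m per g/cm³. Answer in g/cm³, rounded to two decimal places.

2.18

0.2170 = 0.3086 − 0.04193 × ρ
ρ = (0.3086 − 0.2170) / 0.04193 = 2.18 g/cm³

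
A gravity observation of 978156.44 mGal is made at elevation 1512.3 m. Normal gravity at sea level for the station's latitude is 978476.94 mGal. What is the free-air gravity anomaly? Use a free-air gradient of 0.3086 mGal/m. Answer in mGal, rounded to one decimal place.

146.2

Free-air correction = 0.3086 × 1512.3 = 466.70 mGal
Free-air anomaly = 978156.44 − 978476.94 + (466.70) = 146.20 mGal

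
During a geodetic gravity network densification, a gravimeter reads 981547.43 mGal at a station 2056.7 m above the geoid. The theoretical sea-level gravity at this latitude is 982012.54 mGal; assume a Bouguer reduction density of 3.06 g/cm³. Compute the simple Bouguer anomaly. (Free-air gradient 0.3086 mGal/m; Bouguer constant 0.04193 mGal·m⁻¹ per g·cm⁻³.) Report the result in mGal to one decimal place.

Free-air correction = 0.3086 × 2056.7 = 634.70 mGal
Free-air anomaly = 981547.43 − 982012.54 + (634.70) = 169.59 mGal
Bouguer slab correction = 0.04193 × 3.06 × 2056.7 = 263.89 mGal
Simple Bouguer anomaly = 169.59 − (263.89) = -94.30 mGal

-94.3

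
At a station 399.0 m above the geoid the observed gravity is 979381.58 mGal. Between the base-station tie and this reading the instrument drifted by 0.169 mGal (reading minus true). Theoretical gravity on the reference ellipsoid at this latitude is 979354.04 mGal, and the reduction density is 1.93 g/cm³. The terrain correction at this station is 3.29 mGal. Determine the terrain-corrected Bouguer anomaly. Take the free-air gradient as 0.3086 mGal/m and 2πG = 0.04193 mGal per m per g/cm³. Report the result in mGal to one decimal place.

Drift-corrected reading = 979381.58 − (0.169) = 979381.411 mGal
Free-air correction = 0.3086 × 399.0 = 123.13 mGal
Free-air anomaly = 979381.411 − 979354.04 + (123.13) = 150.501 mGal
Bouguer slab correction = 0.04193 × 1.93 × 399.0 = 32.29 mGal
Simple Bouguer anomaly = 150.501 − (32.29) = 118.211 mGal
Complete Bouguer anomaly = 118.211 + 3.29 = 121.501 mGal

121.5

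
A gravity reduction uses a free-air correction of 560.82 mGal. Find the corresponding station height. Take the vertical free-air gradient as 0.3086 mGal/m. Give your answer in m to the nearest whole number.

1817

h = 560.82 / 0.3086 = 1817.30 m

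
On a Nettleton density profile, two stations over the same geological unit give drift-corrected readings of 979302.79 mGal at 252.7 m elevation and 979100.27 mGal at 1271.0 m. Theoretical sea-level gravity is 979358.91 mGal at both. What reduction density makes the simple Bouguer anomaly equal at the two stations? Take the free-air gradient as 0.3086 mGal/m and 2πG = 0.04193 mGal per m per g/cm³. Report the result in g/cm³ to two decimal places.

2.62

Δg_obs = 979100.27 − 979302.79 = -202.52 mGal over Δh = 1271.0 − 252.7 = 1018.3 m
Equal Bouguer anomalies ⇒ Δg_obs + (0.3086 − 0.04193ρ)·Δh = 0
0.3086 − 0.04193ρ = −Δg_obs/Δh = 0.19888
ρ = (0.3086 − 0.19888) / 0.04193 = 2.62 g/cm³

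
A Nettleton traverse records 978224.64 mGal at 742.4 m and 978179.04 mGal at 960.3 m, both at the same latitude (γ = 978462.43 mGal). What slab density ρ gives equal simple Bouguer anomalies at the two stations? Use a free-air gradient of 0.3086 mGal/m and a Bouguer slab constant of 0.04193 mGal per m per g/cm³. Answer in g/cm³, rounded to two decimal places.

2.37

Δg_obs = 978179.04 − 978224.64 = -45.60 mGal over Δh = 960.3 − 742.4 = 217.9 m
Equal Bouguer anomalies ⇒ Δg_obs + (0.3086 − 0.04193ρ)·Δh = 0
0.3086 − 0.04193ρ = −Δg_obs/Δh = 0.20927
ρ = (0.3086 − 0.20927) / 0.04193 = 2.37 g/cm³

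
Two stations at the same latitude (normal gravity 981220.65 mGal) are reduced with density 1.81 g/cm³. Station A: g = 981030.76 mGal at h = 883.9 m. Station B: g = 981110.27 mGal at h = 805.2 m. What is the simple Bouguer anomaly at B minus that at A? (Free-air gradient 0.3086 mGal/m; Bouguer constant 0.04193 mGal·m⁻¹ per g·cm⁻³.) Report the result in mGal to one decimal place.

Δg_SB(A) = 981030.76 − 981220.65 + 0.3086×883.9 − 0.04193×1.81×883.9 = 15.80 mGal
Δg_SB(B) = 981110.27 − 981220.65 + 0.3086×805.2 − 0.04193×1.81×805.2 = 77.00 mGal
Difference = 77.00 − (15.80) = 61.20 mGal

61.2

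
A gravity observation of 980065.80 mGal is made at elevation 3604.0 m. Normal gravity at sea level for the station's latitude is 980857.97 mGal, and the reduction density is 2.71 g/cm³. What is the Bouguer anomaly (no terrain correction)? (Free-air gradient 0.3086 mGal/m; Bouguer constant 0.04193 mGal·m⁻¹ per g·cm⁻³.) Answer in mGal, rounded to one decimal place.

-89.5

Free-air correction = 0.3086 × 3604.0 = 1112.19 mGal
Free-air anomaly = 980065.80 − 980857.97 + (1112.19) = 320.02 mGal
Bouguer slab correction = 0.04193 × 2.71 × 3604.0 = 409.52 mGal
Simple Bouguer anomaly = 320.02 − (409.52) = -89.50 mGal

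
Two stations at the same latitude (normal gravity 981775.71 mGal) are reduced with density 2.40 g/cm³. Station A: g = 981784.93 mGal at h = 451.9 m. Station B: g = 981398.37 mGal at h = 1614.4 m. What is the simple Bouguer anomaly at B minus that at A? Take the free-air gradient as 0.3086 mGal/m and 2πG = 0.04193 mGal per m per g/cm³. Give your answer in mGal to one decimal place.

-144.8

Δg_SB(A) = 981784.93 − 981775.71 + 0.3086×451.9 − 0.04193×2.40×451.9 = 103.20 mGal
Δg_SB(B) = 981398.37 − 981775.71 + 0.3086×1614.4 − 0.04193×2.40×1614.4 = -41.60 mGal
Difference = -41.60 − (103.20) = -144.80 mGal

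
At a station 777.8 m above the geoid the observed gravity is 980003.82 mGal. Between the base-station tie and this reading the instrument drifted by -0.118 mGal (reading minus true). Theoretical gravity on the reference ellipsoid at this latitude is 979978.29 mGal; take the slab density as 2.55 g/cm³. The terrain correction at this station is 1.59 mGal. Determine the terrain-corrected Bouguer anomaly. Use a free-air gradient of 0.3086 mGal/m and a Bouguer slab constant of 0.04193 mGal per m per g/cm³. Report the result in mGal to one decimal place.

Drift-corrected reading = 980003.82 − (-0.118) = 980003.938 mGal
Free-air correction = 0.3086 × 777.8 = 240.03 mGal
Free-air anomaly = 980003.938 − 979978.29 + (240.03) = 265.678 mGal
Bouguer slab correction = 0.04193 × 2.55 × 777.8 = 83.16 mGal
Simple Bouguer anomaly = 265.678 − (83.16) = 182.518 mGal
Complete Bouguer anomaly = 182.518 + 1.59 = 184.108 mGal

184.1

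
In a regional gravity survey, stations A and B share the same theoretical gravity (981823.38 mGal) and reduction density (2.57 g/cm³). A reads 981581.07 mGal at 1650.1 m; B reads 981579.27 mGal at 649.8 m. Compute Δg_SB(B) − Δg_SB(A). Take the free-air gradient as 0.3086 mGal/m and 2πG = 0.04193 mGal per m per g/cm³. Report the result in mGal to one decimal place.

-202.7

Δg_SB(A) = 981581.07 − 981823.38 + 0.3086×1650.1 − 0.04193×2.57×1650.1 = 89.10 mGal
Δg_SB(B) = 981579.27 − 981823.38 + 0.3086×649.8 − 0.04193×2.57×649.8 = -113.60 mGal
Difference = -113.60 − (89.10) = -202.70 mGal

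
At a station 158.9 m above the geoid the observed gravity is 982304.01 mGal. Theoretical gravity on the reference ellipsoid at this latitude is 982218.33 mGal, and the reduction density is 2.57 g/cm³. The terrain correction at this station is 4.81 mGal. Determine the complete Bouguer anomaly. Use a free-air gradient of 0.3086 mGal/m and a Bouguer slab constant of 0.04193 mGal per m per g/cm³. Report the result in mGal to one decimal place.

122.4

Free-air correction = 0.3086 × 158.9 = 49.04 mGal
Free-air anomaly = 982304.01 − 982218.33 + (49.04) = 134.72 mGal
Bouguer slab correction = 0.04193 × 2.57 × 158.9 = 17.12 mGal
Simple Bouguer anomaly = 134.72 − (17.12) = 117.60 mGal
Complete Bouguer anomaly = 117.60 + 4.81 = 122.41 mGal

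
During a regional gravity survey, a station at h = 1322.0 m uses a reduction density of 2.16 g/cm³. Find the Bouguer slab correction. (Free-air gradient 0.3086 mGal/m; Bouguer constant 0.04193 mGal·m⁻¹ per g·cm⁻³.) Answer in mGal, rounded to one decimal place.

119.7

Bouguer slab correction = 0.04193 × 2.16 × 1322.0 = 119.7 mGal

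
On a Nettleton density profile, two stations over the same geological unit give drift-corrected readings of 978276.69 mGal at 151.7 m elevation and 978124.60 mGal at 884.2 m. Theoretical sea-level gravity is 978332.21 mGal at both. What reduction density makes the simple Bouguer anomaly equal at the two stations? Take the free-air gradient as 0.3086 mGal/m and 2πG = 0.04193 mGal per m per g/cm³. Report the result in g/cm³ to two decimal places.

2.41

Δg_obs = 978124.60 − 978276.69 = -152.09 mGal over Δh = 884.2 − 151.7 = 732.5 m
Equal Bouguer anomalies ⇒ Δg_obs + (0.3086 − 0.04193ρ)·Δh = 0
0.3086 − 0.04193ρ = −Δg_obs/Δh = 0.20763
ρ = (0.3086 − 0.20763) / 0.04193 = 2.41 g/cm³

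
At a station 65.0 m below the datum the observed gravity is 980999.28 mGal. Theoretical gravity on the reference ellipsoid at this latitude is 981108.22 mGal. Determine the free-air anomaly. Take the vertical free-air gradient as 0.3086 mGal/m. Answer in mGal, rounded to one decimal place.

-129.0

Free-air correction = 0.3086 × -65.0 = -20.06 mGal
Free-air anomaly = 980999.28 − 981108.22 + (-20.06) = -129.00 mGal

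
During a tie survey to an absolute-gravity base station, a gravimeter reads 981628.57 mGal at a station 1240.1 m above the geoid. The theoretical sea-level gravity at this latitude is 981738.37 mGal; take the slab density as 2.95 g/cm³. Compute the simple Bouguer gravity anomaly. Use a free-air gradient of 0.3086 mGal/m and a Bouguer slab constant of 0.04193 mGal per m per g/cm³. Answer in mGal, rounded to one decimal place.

Free-air correction = 0.3086 × 1240.1 = 382.69 mGal
Free-air anomaly = 981628.57 − 981738.37 + (382.69) = 272.89 mGal
Bouguer slab correction = 0.04193 × 2.95 × 1240.1 = 153.39 mGal
Simple Bouguer anomaly = 272.89 − (153.39) = 119.50 mGal

119.5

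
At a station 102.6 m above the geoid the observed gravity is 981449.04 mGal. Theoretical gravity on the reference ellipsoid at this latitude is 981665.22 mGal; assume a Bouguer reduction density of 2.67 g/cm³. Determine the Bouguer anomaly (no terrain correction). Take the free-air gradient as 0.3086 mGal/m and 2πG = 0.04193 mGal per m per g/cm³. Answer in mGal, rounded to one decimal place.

Free-air correction = 0.3086 × 102.6 = 31.66 mGal
Free-air anomaly = 981449.04 − 981665.22 + (31.66) = -184.52 mGal
Bouguer slab correction = 0.04193 × 2.67 × 102.6 = 11.49 mGal
Simple Bouguer anomaly = -184.52 − (11.49) = -196.01 mGal

-196.0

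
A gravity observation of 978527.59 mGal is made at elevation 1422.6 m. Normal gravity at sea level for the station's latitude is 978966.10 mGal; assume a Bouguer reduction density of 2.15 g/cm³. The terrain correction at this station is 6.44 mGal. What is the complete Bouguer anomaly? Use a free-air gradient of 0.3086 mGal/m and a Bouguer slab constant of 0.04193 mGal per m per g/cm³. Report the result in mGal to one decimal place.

-121.3

Free-air correction = 0.3086 × 1422.6 = 439.01 mGal
Free-air anomaly = 978527.59 − 978966.10 + (439.01) = 0.50 mGal
Bouguer slab correction = 0.04193 × 2.15 × 1422.6 = 128.25 mGal
Simple Bouguer anomaly = 0.50 − (128.25) = -127.75 mGal
Complete Bouguer anomaly = -127.75 + 6.44 = -121.31 mGal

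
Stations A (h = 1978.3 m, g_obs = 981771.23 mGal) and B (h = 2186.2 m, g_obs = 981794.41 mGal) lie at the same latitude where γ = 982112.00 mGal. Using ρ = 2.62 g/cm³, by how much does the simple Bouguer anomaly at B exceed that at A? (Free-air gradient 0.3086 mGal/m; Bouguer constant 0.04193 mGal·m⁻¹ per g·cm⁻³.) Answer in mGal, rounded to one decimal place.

64.5

Δg_SB(A) = 981771.23 − 982112.00 + 0.3086×1978.3 − 0.04193×2.62×1978.3 = 52.40 mGal
Δg_SB(B) = 981794.41 − 982112.00 + 0.3086×2186.2 − 0.04193×2.62×2186.2 = 116.90 mGal
Difference = 116.90 − (52.40) = 64.50 mGal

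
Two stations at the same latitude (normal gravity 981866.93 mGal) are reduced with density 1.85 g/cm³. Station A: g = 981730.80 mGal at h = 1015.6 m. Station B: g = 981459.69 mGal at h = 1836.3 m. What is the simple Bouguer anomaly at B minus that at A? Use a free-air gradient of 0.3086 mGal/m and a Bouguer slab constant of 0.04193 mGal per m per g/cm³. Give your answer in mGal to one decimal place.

Δg_SB(A) = 981730.80 − 981866.93 + 0.3086×1015.6 − 0.04193×1.85×1015.6 = 98.50 mGal
Δg_SB(B) = 981459.69 − 981866.93 + 0.3086×1836.3 − 0.04193×1.85×1836.3 = 17.00 mGal
Difference = 17.00 − (98.50) = -81.50 mGal

-81.5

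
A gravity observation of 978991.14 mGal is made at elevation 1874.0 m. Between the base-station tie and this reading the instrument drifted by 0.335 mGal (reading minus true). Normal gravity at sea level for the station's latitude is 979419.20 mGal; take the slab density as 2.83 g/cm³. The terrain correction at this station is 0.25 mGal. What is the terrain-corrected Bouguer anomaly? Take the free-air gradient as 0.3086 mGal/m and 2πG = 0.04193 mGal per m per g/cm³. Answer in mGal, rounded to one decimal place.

-72.2

Drift-corrected reading = 978991.14 − (0.335) = 978990.805 mGal
Free-air correction = 0.3086 × 1874.0 = 578.32 mGal
Free-air anomaly = 978990.805 − 979419.20 + (578.32) = 149.925 mGal
Bouguer slab correction = 0.04193 × 2.83 × 1874.0 = 222.37 mGal
Simple Bouguer anomaly = 149.925 − (222.37) = -72.445 mGal
Complete Bouguer anomaly = -72.445 + 0.25 = -72.195 mGal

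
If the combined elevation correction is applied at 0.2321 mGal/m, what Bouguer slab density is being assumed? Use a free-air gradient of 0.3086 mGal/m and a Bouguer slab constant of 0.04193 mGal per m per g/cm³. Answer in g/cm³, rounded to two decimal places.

0.2321 = 0.3086 − 0.04193 × ρ
ρ = (0.3086 − 0.2321) / 0.04193 = 1.82 g/cm³

1.82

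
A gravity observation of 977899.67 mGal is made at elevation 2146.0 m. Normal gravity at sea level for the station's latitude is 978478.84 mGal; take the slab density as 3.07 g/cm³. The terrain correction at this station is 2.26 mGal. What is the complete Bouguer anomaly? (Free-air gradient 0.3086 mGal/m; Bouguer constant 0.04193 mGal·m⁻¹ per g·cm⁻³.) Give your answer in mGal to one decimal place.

Free-air correction = 0.3086 × 2146.0 = 662.26 mGal
Free-air anomaly = 977899.67 − 978478.84 + (662.26) = 83.09 mGal
Bouguer slab correction = 0.04193 × 3.07 × 2146.0 = 276.24 mGal
Simple Bouguer anomaly = 83.09 − (276.24) = -193.15 mGal
Complete Bouguer anomaly = -193.15 + 2.26 = -190.89 mGal

-190.9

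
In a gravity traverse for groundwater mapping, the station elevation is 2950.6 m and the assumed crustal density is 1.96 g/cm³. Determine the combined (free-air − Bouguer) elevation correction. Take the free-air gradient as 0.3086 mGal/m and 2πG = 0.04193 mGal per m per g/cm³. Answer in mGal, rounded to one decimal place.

Combined gradient = 0.3086 − 0.04193 × 1.96 = 0.2264172 mGal/m
Combined elevation correction = 0.2264172 × 2950.6 = 668.1 mGal

668.1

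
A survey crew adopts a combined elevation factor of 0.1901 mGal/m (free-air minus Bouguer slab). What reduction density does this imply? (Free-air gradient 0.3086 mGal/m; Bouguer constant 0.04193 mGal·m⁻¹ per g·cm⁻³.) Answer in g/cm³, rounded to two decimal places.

0.1901 = 0.3086 − 0.04193 × ρ
ρ = (0.3086 − 0.1901) / 0.04193 = 2.83 g/cm³

2.83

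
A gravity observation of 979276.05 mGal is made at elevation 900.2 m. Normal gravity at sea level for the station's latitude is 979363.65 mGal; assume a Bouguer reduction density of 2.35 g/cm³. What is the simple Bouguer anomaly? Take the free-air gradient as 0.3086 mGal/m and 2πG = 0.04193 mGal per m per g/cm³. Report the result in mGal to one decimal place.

101.5

Free-air correction = 0.3086 × 900.2 = 277.80 mGal
Free-air anomaly = 979276.05 − 979363.65 + (277.80) = 190.20 mGal
Bouguer slab correction = 0.04193 × 2.35 × 900.2 = 88.70 mGal
Simple Bouguer anomaly = 190.20 − (88.70) = 101.50 mGal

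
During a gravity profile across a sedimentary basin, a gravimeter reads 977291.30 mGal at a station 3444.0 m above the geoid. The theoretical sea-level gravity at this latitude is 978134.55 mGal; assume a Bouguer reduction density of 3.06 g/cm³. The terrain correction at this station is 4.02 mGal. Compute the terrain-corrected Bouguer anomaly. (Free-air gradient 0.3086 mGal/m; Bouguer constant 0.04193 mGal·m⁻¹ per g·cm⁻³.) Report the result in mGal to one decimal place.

Free-air correction = 0.3086 × 3444.0 = 1062.82 mGal
Free-air anomaly = 977291.30 − 978134.55 + (1062.82) = 219.57 mGal
Bouguer slab correction = 0.04193 × 3.06 × 3444.0 = 441.89 mGal
Simple Bouguer anomaly = 219.57 − (441.89) = -222.32 mGal
Complete Bouguer anomaly = -222.32 + 4.02 = -218.30 mGal

-218.3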